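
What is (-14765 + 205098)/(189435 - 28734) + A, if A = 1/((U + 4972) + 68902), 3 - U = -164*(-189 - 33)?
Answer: 7131747878/6021305769 ≈ 1.1844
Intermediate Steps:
U = -36405 (U = 3 - (-164)*(-189 - 33) = 3 - (-164)*(-222) = 3 - 1*36408 = 3 - 36408 = -36405)
A = 1/37469 (A = 1/((-36405 + 4972) + 68902) = 1/(-31433 + 68902) = 1/37469 ≈ 2.6689e-5)
(-14765 + 205098)/(189435 - 28734) + A = (-14765 + 205098)/(189435 - 28734) + 1/37469 = 190333/160701 + 1/37469 = 7131747878/6021305769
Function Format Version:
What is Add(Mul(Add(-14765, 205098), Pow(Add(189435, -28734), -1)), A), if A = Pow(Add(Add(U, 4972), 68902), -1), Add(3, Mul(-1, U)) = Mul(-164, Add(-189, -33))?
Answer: Rational(7131747878, 6021305769) ≈ 1.1844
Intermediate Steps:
U = -36405 (U = Add(3, Mul(-1, Mul(-164, Add(-189, -33)))) = Add(3, Mul(-1, Mul(-164, -222))) = Add(3, Mul(-1, 36408)) = Add(3, -36408) = -36405)
A = Rational(1, 37469) (A = Pow(Add(Add(-36405, 4972), 68902), -1) = Pow(Add(-31433, 68902), -1) = Pow(37469, -1) = Rational(1, 37469) ≈ 2.6689e-5)
Add(Mul(Add(-14765, 205098), Pow(Add(189435, -28734), -1)), A) = Add(Mul(Add(-14765, 205098), Pow(Add(189435, -28734), -1)), Rational(1, 37469)) = Add(Mul(190333, Pow(160701, -1)), Rational(1, 37469)) = Add(Mul(190333, Rational(1, 160701)), Rational(1, 37469)) = Add(Rational(190333, 160701), Rational(1, 37469)) = Rational(7131747878, 6021305769)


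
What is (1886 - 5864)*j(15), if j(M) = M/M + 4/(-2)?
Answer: 3978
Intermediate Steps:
j(M) = -1 (j(M) = 1 + 4*(-1/2) = 1 - 2 = -1)
(1886 - 5864)*j(15) = (1886 - 5864)*(-1) = -3978*(-1) = 3978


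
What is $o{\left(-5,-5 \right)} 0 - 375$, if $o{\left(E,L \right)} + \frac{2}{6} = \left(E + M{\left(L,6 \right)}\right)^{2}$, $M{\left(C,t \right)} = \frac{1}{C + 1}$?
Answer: $-375$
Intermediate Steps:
$M{\left(C,t \right)} = \frac{1}{1 + C}$
$o{\left(E,L \right)} = - \frac{1}{3} + \left(E + \frac{1}{1 + L}\right)^{2}$
$o{\left(-5,-5 \right)} 0 - 375 = \left(- \frac{1}{3} + \frac{\left(1 - 5 - -25\right)^{2}}{\left(1 - 5\right)^{2}}\right) 0 - 375 = \left(- \frac{1}{3} + \frac{\left(1 - 5 + 25\right)^{2}}{16}\right) 0 - 375 = \left(- \frac{1}{3} + \frac{21^{2}}{16}\right) 0 - 375 = \left(- \frac{1}{3} + \frac{1}{16} \cdot 441\right) 0 - 375 = \left(- \frac{1}{3} + \frac{441}{16}\right) 0 - 375 = \frac{1307}{48} \cdot 0 - 375 = 0 - 375 = -375$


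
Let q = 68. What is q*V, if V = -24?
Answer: -1632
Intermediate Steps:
q*V = 68*(-24) = -1632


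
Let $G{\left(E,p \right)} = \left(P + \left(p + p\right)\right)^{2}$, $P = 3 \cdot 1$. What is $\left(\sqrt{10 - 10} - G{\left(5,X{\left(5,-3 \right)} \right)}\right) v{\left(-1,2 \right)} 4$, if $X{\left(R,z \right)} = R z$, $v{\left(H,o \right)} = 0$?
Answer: $0$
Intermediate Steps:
$P = 3$
$G{\left(E,p \right)} = \left(3 + 2 p\right)^{2}$ ($G{\left(E,p \right)} = \left(3 + \left(p + p\right)\right)^{2} = \left(3 + 2 p\right)^{2}$)
$\left(\sqrt{10 - 10} - G{\left(5,X{\left(5,-3 \right)} \right)}\right) v{\left(-1,2 \right)} 4 = \left(\sqrt{10 - 10} - \left(3 + 2 \cdot 5 \left(-3\right)\right)^{2}\right) 0 \cdot 4 = \left(\sqrt{0} - \left(3 + 2 \left(-15\right)\right)^{2}\right) 0 = \left(0 - \left(3 - 30\right)^{2}\right) 0 = \left(0 - \left(-27\right)^{2}\right) 0 = \left(0 - 729\right) 0 = \left(-729\right) 0 = 0$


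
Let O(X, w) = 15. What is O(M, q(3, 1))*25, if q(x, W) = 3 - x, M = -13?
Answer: 375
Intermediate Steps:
O(M, q(3, 1))*25 = 15*25 = 375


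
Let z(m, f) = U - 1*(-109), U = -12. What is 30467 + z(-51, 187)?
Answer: 30564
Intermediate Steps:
z(m, f) = 97 (z(m, f) = -12 - 1*(-109) = -12 + 109 = 97)
30467 + z(-51, 187) = 30467 + 97 = 30564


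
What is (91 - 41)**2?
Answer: 2500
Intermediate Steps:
(91 - 41)**2 = 50**2 = 2500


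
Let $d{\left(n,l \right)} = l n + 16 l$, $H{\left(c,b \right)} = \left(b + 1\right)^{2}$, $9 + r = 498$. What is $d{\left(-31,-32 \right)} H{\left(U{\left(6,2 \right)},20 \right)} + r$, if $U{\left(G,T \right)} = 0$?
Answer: $212169$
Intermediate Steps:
$r = 489$ ($r = -9 + 498 = 489$)
$H{\left(c,b \right)} = \left(1 + b\right)^{2}$
$d{\left(n,l \right)} = 16 l + l n$
$d{\left(-31,-32 \right)} H{\left(U{\left(6,2 \right)},20 \right)} + r = - 32 \left(16 - 31\right) \left(1 + 20\right)^{2} + 489 = \left(-32\right) \left(-15\right) 21^{2} + 489 = 480 \cdot 441 + 489 = 211680 + 489 = 212169$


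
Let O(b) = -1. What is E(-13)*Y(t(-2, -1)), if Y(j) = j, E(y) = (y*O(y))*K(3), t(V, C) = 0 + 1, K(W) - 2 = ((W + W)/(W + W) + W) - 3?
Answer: 39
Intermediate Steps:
K(W) = W (K(W) = 2 + (((W + W)/(W + W) + W) - 3) = 2 + (((2*W)/((2*W)) + W) - 3) = 2 + (((2*W)*(1/(2*W)) + W) - 3) = 2 + ((1 + W) - 3) = 2 + (-2 + W) = W)
t(V, C) = 1
E(y) = -3*y (E(y) = (y*(-1))*3 = -y*3 = -3*y)
E(-13)*Y(t(-2, -1)) = -3*(-13)*1 = 39*1 = 39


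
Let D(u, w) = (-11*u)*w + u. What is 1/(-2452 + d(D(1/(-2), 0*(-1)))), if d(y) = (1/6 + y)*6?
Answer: -1/2454 ≈ -0.00040750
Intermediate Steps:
D(u, w) = u - 11*u*w (D(u, w) = -11*u*w + u = u - 11*u*w)
d(y) = 1 + 6*y (d(y) = (⅙ + y)*6 = 1 + 6*y)
1/(-2452 + d(D(1/(-2), 0*(-1)))) = 1/(-2452 + (1 + 6*((1 - 0*(-1))/(-2)))) = 1/(-2452 + (1 + 6*(-(1 - 11*0)/2))) = 1/(-2452 + (1 + 6*(-(1 + 0)/2))) = 1/(-2452 + (1 + 6*(-½*1))) = 1/(-2452 + (1 + 6*(-½))) = 1/(-2452 + (1 - 3)) = 1/(-2452 - 2) = 1/(-2454) = -1/2454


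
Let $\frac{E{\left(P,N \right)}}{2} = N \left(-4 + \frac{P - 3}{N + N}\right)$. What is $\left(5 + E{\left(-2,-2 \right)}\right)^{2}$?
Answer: $256$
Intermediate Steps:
$E{\left(P,N \right)} = 2 N \left(-4 + \frac{-3 + P}{2 N}\right)$ ($E{\left(P,N \right)} = 2 N \left(-4 + \frac{P - 3}{N + N}\right) = 2 N \left(-4 + \frac{-3 + P}{2 N}\right)$)
$\left(5 + E{\left(-2,-2 \right)}\right)^{2} = \left(5 - -11\right)^{2} = \left(5 + 11\right)^{2} = 16^{2} = 256$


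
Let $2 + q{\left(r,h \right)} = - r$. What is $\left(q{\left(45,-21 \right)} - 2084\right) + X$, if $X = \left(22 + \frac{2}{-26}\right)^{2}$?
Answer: $- \frac{278914}{169} \approx -1650.4$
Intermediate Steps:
$q{\left(r,h \right)} = -2 - r$
$X = \frac{81225}{169}$ ($X = \left(22 + 2 \left(- \frac{1}{26}\right)\right)^{2} = \left(22 - \frac{1}{13}\right)^{2} = \left(\frac{285}{13}\right)^{2} = \frac{81225}{169} \approx 480.62$)
$\left(q{\left(45,-21 \right)} - 2084\right) + X = \left(\left(-2 - 45\right) - 2084\right) + \frac{81225}{169} = \left(-47 - 2084\right) + \frac{81225}{169} = -2131 + \frac{81225}{169} = - \frac{278914}{169}$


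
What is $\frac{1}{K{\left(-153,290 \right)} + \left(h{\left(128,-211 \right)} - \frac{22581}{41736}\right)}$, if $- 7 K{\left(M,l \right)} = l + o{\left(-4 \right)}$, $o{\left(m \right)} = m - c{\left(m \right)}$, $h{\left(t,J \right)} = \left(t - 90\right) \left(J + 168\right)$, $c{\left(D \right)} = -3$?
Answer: $- \frac{97384}{163198713} \approx -0.00059672$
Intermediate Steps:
$h{\left(t,J \right)} = \left(-90 + t\right) \left(168 + J\right)$
$o{\left(m \right)} = 3 + m$ ($o{\left(m \right)} = m - -3 = m + 3 = 3 + m$)
$K{\left(M,l \right)} = \frac{1}{7} - \frac{l}{7}$ ($K{\left(M,l \right)} = - \frac{l + \left(3 - 4\right)}{7} = - \frac{l - 1}{7} = - \frac{-1 + l}{7} = \frac{1}{7} - \frac{l}{7}$)
$\frac{1}{K{\left(-153,290 \right)} + \left(h{\left(128,-211 \right)} - \frac{22581}{41736}\right)} = \frac{1}{\left(\frac{1}{7} - \frac{290}{7}\right) - \left(1634 + \frac{22581}{41736}\right)} = \frac{1}{\left(\frac{1}{7} - \frac{290}{7}\right) + \left(\left(-15120 + 18990 + 21504 - 27008\right) - 22581 \cdot \frac{1}{41736}\right)} = \frac{1}{- \frac{289}{7} - \frac{22739735}{13912}} = \frac{1}{- \frac{163198713}{97384}} = - \frac{97384}{163198713}$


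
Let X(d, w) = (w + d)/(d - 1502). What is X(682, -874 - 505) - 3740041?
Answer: -74800803/20 ≈ -3.7400e+6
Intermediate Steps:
X(d, w) = (d + w)/(-1502 + d)
X(682, -874 - 505) - 3740041 = (682 + (-874 - 505))/(-1502 + 682) - 3740041 = (682 - 1379)/(-820) - 3740041 = -1/820*(-697) - 3740041 = 17/20 - 3740041 = -74800803/20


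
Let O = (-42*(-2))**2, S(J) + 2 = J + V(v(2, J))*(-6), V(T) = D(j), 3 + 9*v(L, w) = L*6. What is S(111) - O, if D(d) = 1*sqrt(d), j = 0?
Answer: -6947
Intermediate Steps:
v(L, w) = -1/3 + 2*L/3 (v(L, w) = -1/3 + (L*6)/9 = -1/3 + (6*L)/9 = -1/3 + 2*L/3)
D(d) = sqrt(d)
V(T) = 0 (V(T) = sqrt(0) = 0)
S(J) = -2 + J (S(J) = -2 + (J + 0*(-6)) = -2 + (J + 0) = -2 + J)
O = 7056 (O = 84**2 = 7056)
S(111) - O = (-2 + 111) - 1*7056 = 109 - 7056 = -6947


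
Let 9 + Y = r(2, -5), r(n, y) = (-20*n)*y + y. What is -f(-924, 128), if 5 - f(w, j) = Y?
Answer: 181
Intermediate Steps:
r(n, y) = y - 20*n*y (r(n, y) = -20*n*y + y = y - 20*n*y)
Y = 186 (Y = -9 - 5*(1 - 20*2) = -9 - 5*(1 - 40) = -9 - 5*(-39) = -9 + 195 = 186)
f(w, j) = -181 (f(w, j) = 5 - 1*186 = 5 - 186 = -181)
-f(-924, 128) = -1*(-181) = 181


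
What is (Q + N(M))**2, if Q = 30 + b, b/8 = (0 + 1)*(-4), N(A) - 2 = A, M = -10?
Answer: 100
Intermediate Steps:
N(A) = 2 + A
b = -32 (b = 8*((0 + 1)*(-4)) = 8*(1*(-4)) = 8*(-4) = -32)
Q = -2 (Q = 30 - 32 = -2)
(Q + N(M))**2 = (-2 + (2 - 10))**2 = (-2 - 8)**2 = (-10)**2 = 100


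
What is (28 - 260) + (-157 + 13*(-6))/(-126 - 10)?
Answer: -31317/136 ≈ -230.27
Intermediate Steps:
(28 - 260) + (-157 + 13*(-6))/(-126 - 10) = -232 + (-157 - 78)/(-136) = -232 - 235*(-1/136) = -232 + 235/136 = -31317/136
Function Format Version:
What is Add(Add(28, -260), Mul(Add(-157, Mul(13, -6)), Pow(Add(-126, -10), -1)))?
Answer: Rational(-31317, 136) ≈ -230.27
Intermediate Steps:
Add(Add(28, -260), Mul(Add(-157, Mul(13, -6)), Pow(Add(-126, -10), -1))) = Add(-232, Mul(Add(-157, -78), Pow(-136, -1))) = Add(-232, Mul(-235, Rational(-1, 136))) = Add(-232, Rational(235, 136)) = Rational(-31317, 136)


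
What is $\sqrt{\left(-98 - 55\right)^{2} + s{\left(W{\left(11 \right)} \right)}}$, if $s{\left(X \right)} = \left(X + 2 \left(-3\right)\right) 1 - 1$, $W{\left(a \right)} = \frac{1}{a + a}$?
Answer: $\frac{3 \sqrt{1258510}}{22} \approx 152.98$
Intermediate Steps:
$W{\left(a \right)} = \frac{1}{2 a}$
$s{\left(X \right)} = -7 + X$ ($s{\left(X \right)} = \left(X - 6\right) 1 - 1 = \left(-6 + X\right) 1 - 1 = \left(-6 + X\right) - 1 = -7 + X$)
$\sqrt{\left(-98 - 55\right)^{2} + s{\left(W{\left(11 \right)} \right)}} = \sqrt{\left(-98 - 55\right)^{2} - \left(7 - \frac{1}{2 \cdot 11}\right)} = \sqrt{\left(-153\right)^{2} + \left(-7 + \frac{1}{2} \cdot \frac{1}{11}\right)} = \sqrt{23409 + \left(-7 + \frac{1}{22}\right)} = \sqrt{23409 - \frac{153}{22}} = \sqrt{\frac{514845}{22}} = \frac{3 \sqrt{1258510}}{22}$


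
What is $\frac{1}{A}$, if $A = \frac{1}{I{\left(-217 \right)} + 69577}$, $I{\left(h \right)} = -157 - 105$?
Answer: $69315$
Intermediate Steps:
$I{\left(h \right)} = -262$ ($I{\left(h \right)} = -157 - 105 = -262$)
$A = \frac{1}{69315}$ ($A = \frac{1}{-262 + 69577} = \frac{1}{69315} \approx 1.4427 \cdot 10^{-5}$)
$\frac{1}{A} = \frac{1}{\frac{1}{69315}} = 69315$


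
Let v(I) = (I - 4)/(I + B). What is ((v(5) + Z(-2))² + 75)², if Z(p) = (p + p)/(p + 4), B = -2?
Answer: 490000/81 ≈ 6049.4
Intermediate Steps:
Z(p) = 2*p/(4 + p) (Z(p) = (2*p)/(4 + p) = 2*p/(4 + p))
v(I) = (-4 + I)/(-2 + I) (v(I) = (I - 4)/(I - 2) = (-4 + I)/(-2 + I))
((v(5) + Z(-2))² + 75)² = (((-4 + 5)/(-2 + 5) + 2*(-2)/(4 - 2))² + 75)² = ((1/3 + 2*(-2)/2)² + 75)² = (((⅓)*1 + 2*(-2)*(½))² + 75)² = ((⅓ - 2)² + 75)² = ((-5/3)² + 75)² = (25/9 + 75)² = (700/9)² = 490000/81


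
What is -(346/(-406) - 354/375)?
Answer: 45579/25375 ≈ 1.7962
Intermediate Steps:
-(346/(-406) - 354/375) = -(346*(-1/406) - 354*1/375) = -(-173/203 - 118/125) = -1*(-45579/25375) = 45579/25375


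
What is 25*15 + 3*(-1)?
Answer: 372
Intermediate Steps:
25*15 + 3*(-1) = 375 - 3 = 372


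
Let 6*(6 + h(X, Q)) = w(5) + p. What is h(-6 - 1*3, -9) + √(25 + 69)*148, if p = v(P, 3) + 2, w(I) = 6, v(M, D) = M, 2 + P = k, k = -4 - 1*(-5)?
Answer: -29/6 + 148*√94 ≈ 1430.1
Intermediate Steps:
k = 1 (k = -4 + 5 = 1)
P = -1 (P = -2 + 1 = -1)
p = 1 (p = -1 + 2 = 1)
h(X, Q) = -29/6 (h(X, Q) = -6 + (6 + 1)/6 = -6 + (⅙)*7 = -6 + 7/6 = -29/6)
h(-6 - 1*3, -9) + √(25 + 69)*148 = -29/6 + √(25 + 69)*148 = -29/6 + √94*148 = -29/6 + 148*√94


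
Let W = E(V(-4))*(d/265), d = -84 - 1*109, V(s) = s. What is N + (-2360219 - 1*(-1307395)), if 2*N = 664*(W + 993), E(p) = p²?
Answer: -192659436/265 ≈ -7.2702e+5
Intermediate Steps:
d = -193 (d = -84 - 109 = -193)
W = -3088/265 (W = (-4)²*(-193/265) = 16*(-193*1/265) = 16*(-193/265) = -3088/265 ≈ -11.653)
N = 86338924/265 (N = (664*(-3088/265 + 993))/2 = (664*(260057/265))/2 = (½)*(172677848/265) = 86338924/265 ≈ 3.2581e+5)
N + (-2360219 - 1*(-1307395)) = 86338924/265 + (-2360219 - 1*(-1307395)) = 86338924/265 + (-2360219 + 1307395) = 86338924/265 - 1052824 = -192659436/265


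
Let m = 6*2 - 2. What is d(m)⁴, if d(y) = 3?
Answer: 81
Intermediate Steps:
m = 10 (m = 12 - 2 = 10)
d(m)⁴ = 3⁴ = 81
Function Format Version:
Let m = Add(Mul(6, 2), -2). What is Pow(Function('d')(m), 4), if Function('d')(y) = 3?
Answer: 81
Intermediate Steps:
m = 10 (m = Add(12, -2) = 10)
Pow(Function('d')(m), 4) = Pow(3, 4) = 81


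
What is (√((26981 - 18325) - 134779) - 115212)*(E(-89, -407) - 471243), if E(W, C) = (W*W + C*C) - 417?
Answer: 34343545080 - 298090*I*√126123 ≈ 3.4344e+10 - 1.0586e+8*I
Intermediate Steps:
E(W, C) = -417 + C² + W² (E(W, C) = (W² + C²) - 417 = (C² + W²) - 417 = -417 + C² + W²)
(√((26981 - 18325) - 134779) - 115212)*(E(-89, -407) - 471243) = (√((26981 - 18325) - 134779) - 115212)*((-417 + (-407)² + (-89)²) - 471243) = (√(8656 - 134779) - 115212)*((-417 + 165649 + 7921) - 471243) = (√(-126123) - 115212)*(173153 - 471243) = (I*√126123 - 115212)*(-298090) = (-115212 + I*√126123)*(-298090) = 34343545080 - 298090*I*√126123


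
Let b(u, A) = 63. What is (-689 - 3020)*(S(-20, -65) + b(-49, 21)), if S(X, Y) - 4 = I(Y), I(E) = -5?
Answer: -229958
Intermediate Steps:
S(X, Y) = -1 (S(X, Y) = 4 - 5 = -1)
(-689 - 3020)*(S(-20, -65) + b(-49, 21)) = (-689 - 3020)*(-1 + 63) = -3709*62 = -229958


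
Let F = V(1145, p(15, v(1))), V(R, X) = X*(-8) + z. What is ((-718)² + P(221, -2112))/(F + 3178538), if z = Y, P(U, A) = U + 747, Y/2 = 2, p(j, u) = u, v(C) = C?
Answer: 258246/1589267 ≈ 0.16249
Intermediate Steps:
Y = 4 (Y = 2*2 = 4)
P(U, A) = 747 + U
z = 4
V(R, X) = 4 - 8*X (V(R, X) = X*(-8) + 4 = -8*X + 4 = 4 - 8*X)
F = -4 (F = 4 - 8*1 = 4 - 8 = -4)
((-718)² + P(221, -2112))/(F + 3178538) = ((-718)² + (747 + 221))/(-4 + 3178538) = (515524 + 968)/3178534 = 516492*(1/3178534) = 258246/1589267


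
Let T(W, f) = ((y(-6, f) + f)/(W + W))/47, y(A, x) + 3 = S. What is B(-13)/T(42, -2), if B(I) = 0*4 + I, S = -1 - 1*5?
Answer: 51324/11 ≈ 4665.8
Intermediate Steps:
S = -6 (S = -1 - 5 = -6)
y(A, x) = -9 (y(A, x) = -3 - 6 = -9)
T(W, f) = (-9 + f)/(94*W) (T(W, f) = ((-9 + f)/(W + W))/47 = ((-9 + f)/((2*W)))*(1/47) = ((-9 + f)*(1/(2*W)))*(1/47) = ((-9 + f)/(2*W))*(1/47) = (-9 + f)/(94*W))
B(I) = I (B(I) = 0 + I = I)
B(-13)/T(42, -2) = -13*3948/(-9 - 2) = -13/((1/94)*(1/42)*(-11)) = -13/(-11/3948) = -13*(-3948/11) = 51324/11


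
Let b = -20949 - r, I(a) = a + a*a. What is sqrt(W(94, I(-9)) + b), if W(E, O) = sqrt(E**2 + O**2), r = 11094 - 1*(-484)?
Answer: sqrt(-32527 + 2*sqrt(3505)) ≈ 180.02*I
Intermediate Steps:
I(a) = a + a**2
r = 11578 (r = 11094 + 484 = 11578)
b = -32527 (b = -20949 - 1*11578 = -20949 - 11578 = -32527)
sqrt(W(94, I(-9)) + b) = sqrt(sqrt(94**2 + (-9*(1 - 9))**2) - 32527) = sqrt(sqrt(8836 + (-9*(-8))**2) - 32527) = sqrt(sqrt(8836 + 72**2) - 32527) = sqrt(sqrt(8836 + 5184) - 32527) = sqrt(sqrt(14020) - 32527) = sqrt(2*sqrt(3505) - 32527) = sqrt(-32527 + 2*sqrt(3505))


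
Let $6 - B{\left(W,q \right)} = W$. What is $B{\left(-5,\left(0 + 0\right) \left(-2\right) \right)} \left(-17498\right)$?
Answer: $-192478$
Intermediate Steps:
$B{\left(W,q \right)} = 6 - W$
$B{\left(-5,\left(0 + 0\right) \left(-2\right) \right)} \left(-17498\right) = \left(6 - -5\right) \left(-17498\right) = \left(6 + 5\right) \left(-17498\right) = 11 \left(-17498\right) = -192478$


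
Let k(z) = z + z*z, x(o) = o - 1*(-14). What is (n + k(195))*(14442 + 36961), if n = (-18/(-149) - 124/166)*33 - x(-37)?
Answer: 24297973417487/12367 ≈ 1.9647e+9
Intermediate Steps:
x(o) = 14 + o (x(o) = o + 14 = 14 + o)
k(z) = z + z²
n = 28889/12367 (n = (-18/(-149) - 124/166)*33 - (14 - 37) = (-18*(-1/149) - 124*1/166)*33 - 1*(-23) = (18/149 - 62/83)*33 + 23 = -7744/12367*33 + 23 = -255552/12367 + 23 = 28889/12367 ≈ 2.3360)
(n + k(195))*(14442 + 36961) = (28889/12367 + 195*(1 + 195))*(14442 + 36961) = (28889/12367 + 195*196)*51403 = (28889/12367 + 38220)*51403 = (472695629/12367)*51403 = 24297973417487/12367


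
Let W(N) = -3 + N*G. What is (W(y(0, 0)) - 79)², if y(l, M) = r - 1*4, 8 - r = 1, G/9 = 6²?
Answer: 792100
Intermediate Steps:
G = 324 (G = 9*6² = 9*36 = 324)
r = 7 (r = 8 - 1*1 = 8 - 1 = 7)
y(l, M) = 3 (y(l, M) = 7 - 1*4 = 7 - 4 = 3)
W(N) = -3 + 324*N (W(N) = -3 + N*324 = -3 + 324*N)
(W(y(0, 0)) - 79)² = ((-3 + 324*3) - 79)² = ((-3 + 972) - 79)² = (969 - 79)² = 890² = 792100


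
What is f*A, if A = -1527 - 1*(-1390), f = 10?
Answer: -1370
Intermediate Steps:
A = -137 (A = -1527 + 1390 = -137)
f*A = 10*(-137) = -1370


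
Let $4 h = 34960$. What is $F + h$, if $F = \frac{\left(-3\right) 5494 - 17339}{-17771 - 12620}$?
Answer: $\frac{265651161}{30391} \approx 8741.1$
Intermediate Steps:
$h = 8740$ ($h = \frac{1}{4} \cdot 34960 = 8740$)
$F = \frac{33821}{30391}$ ($F = \frac{-16482 - 17339}{-30391} = \left(-33821\right) \left(- \frac{1}{30391}\right) = \frac{33821}{30391} \approx 1.1129$)
$F + h = \frac{33821}{30391} + 8740 = \frac{265651161}{30391}$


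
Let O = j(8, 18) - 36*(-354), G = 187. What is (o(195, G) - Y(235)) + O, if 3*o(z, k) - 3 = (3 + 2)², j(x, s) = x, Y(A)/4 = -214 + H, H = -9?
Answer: 40960/3 ≈ 13653.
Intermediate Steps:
Y(A) = -892 (Y(A) = 4*(-214 - 9) = 4*(-223) = -892)
o(z, k) = 28/3 (o(z, k) = 1 + (3 + 2)²/3 = 1 + (⅓)*5² = 1 + (⅓)*25 = 1 + 25/3 = 28/3)
O = 12752 (O = 8 - 36*(-354) = 8 + 12744 = 12752)
(o(195, G) - Y(235)) + O = (28/3 - 1*(-892)) + 12752 = (28/3 + 892) + 12752 = 2704/3 + 12752 = 40960/3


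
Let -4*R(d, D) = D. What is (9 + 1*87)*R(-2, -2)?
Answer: 48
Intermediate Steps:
R(d, D) = -D/4
(9 + 1*87)*R(-2, -2) = (9 + 1*87)*(-¼*(-2)) = (9 + 87)*(½) = 96*(½) = 48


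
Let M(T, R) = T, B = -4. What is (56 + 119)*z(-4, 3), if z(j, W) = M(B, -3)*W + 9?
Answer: -525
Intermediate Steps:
z(j, W) = 9 - 4*W (z(j, W) = -4*W + 9 = 9 - 4*W)
(56 + 119)*z(-4, 3) = (56 + 119)*(9 - 4*3) = 175*(9 - 12) = 175*(-3) = -525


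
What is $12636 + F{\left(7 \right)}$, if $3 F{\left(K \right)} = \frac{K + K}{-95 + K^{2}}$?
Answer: $\frac{871877}{69} \approx 12636.0$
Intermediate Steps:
$F{\left(K \right)} = \frac{2 K}{3 \left(-95 + K^{2}\right)}$ ($F{\left(K \right)} = \frac{\left(K + K\right) \frac{1}{-95 + K^{2}}}{3} = \frac{2 K \frac{1}{-95 + K^{2}}}{3} = \frac{2 K}{3 \left(-95 + K^{2}\right)}$)
$12636 + F{\left(7 \right)} = 12636 + \frac{2}{3} \cdot 7 \frac{1}{-95 + 7^{2}} = 12636 + \frac{2}{3} \cdot 7 \frac{1}{-95 + 49} = 12636 + \frac{2}{3} \cdot 7 \frac{1}{-46} = 12636 + \frac{2}{3} \cdot 7 \left(- \frac{1}{46}\right) = 12636 - \frac{7}{69} = \frac{871877}{69}$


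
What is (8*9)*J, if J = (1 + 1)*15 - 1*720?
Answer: -49680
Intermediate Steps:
J = -690 (J = 2*15 - 720 = 30 - 720 = -690)
(8*9)*J = (8*9)*(-690) = 72*(-690) = -49680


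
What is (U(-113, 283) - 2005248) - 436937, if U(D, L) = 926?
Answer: -2441259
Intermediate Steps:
(U(-113, 283) - 2005248) - 436937 = (926 - 2005248) - 436937 = -2004322 - 436937 = -2441259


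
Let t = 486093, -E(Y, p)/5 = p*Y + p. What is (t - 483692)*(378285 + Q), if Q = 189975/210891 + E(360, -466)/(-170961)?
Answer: 222763702380218440/245266233 ≈ 9.0825e+8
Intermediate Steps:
E(Y, p) = -5*p - 5*Y*p (E(Y, p) = -5*(p*Y + p) = -5*(Y*p + p) = -5*(p + Y*p) = -5*p - 5*Y*p)
Q = -48302810285/12018045417 (Q = 189975/210891 - 5*(-466)*(1 + 360)/(-170961) = 189975*(1/210891) - 5*(-466)*361*(-1/170961) = 63325/70297 + 841130*(-1/170961) = 63325/70297 - 841130/170961 = -48302810285/12018045417 ≈ -4.0192)
(t - 483692)*(378285 + Q) = (486093 - 483692)*(378285 - 48302810285/12018045417) = 2401*(4546198007759560/12018045417) = 222763702380218440/245266233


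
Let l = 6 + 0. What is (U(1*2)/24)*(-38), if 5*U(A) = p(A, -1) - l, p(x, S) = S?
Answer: 133/60 ≈ 2.2167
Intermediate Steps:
l = 6
U(A) = -7/5 (U(A) = (-1 - 1*6)/5 = (-1 - 6)/5 = (⅕)*(-7) = -7/5)
(U(1*2)/24)*(-38) = -7/5/24*(-38) = -7/5*1/24*(-38) = -7/120*(-38) = 133/60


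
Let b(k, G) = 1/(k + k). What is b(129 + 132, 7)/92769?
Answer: 1/48425418 ≈ 2.0650e-8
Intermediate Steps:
b(k, G) = 1/(2*k)
b(129 + 132, 7)/92769 = (1/(2*(129 + 132)))/92769 = ((½)/261)*(1/92769) = ((½)*(1/261))*(1/92769) = (1/522)*(1/92769) = 1/48425418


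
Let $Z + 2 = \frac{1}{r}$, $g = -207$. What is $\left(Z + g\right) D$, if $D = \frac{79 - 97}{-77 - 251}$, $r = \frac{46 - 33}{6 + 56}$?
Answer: $- \frac{23895}{2132} \approx -11.208$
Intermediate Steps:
$r = \frac{13}{62} \approx 0.20968$
$D = \frac{9}{164}$ ($D = - \frac{18}{-328} = \left(-18\right) \left(- \frac{1}{328}\right) = \frac{9}{164} \approx 0.054878$)
$Z = \frac{36}{13}$ ($Z = -2 + \frac{1}{\frac{13}{62}} = -2 + \frac{62}{13} = \frac{36}{13} \approx 2.7692$)
$\left(Z + g\right) D = \left(\frac{36}{13} - 207\right) \frac{9}{164} = \left(- \frac{2655}{13}\right) \frac{9}{164} = - \frac{23895}{2132}$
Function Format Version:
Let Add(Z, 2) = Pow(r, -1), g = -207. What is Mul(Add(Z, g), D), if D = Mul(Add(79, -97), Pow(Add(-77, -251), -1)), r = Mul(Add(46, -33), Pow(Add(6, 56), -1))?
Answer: Rational(-23895, 2132) ≈ -11.208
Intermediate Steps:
r = Rational(13, 62) (r = Mul(13, Pow(62, -1)) = Mul(13, Rational(1, 62)) = Rational(13, 62) ≈ 0.20968)
D = Rational(9, 164) (D = Mul(-18, Pow(-328, -1)) = Mul(-18, Rational(-1, 328)) = Rational(9, 164) ≈ 0.054878)
Z = Rational(36, 13) (Z = Add(-2, Pow(Rational(13, 62), -1)) = Add(-2, Rational(62, 13)) = Rational(36, 13) ≈ 2.7692)
Mul(Add(Z, g), D) = Mul(Add(Rational(36, 13), -207), Rational(9, 164)) = Mul(Rational(-2655, 13), Rational(9, 164)) = Rational(-23895, 2132)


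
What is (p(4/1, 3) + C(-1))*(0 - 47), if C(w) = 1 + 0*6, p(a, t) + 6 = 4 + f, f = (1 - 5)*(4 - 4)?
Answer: 47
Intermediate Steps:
f = 0 (f = -4*0 = 0)
p(a, t) = -2 (p(a, t) = -6 + (4 + 0) = -6 + 4 = -2)
C(w) = 1 (C(w) = 1 + 0 = 1)
(p(4/1, 3) + C(-1))*(0 - 47) = (-2 + 1)*(0 - 47) = -1*(-47) = 47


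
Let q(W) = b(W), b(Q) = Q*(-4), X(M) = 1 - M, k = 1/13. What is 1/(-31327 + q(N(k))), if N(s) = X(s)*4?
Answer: -13/407443 ≈ -3.1906e-5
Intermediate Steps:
k = 1/13 ≈ 0.076923
N(s) = 4 - 4*s (N(s) = (1 - s)*4 = 4 - 4*s)
b(Q) = -4*Q
q(W) = -4*W
1/(-31327 + q(N(k))) = 1/(-31327 - 4*(4 - 4*1/13)) = 1/(-31327 - 4*(4 - 4/13)) = 1/(-31327 - 4*48/13) = 1/(-31327 - 192/13) = 1/(-407443/13) = -13/407443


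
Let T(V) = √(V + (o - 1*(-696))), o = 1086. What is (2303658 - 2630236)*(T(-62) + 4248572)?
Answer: -1387490146616 - 653156*√430 ≈ -1.3875e+12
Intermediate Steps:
T(V) = √(1782 + V) (T(V) = √(V + (1086 - 1*(-696))) = √(V + (1086 + 696)) = √(V + 1782) = √(1782 + V))
(2303658 - 2630236)*(T(-62) + 4248572) = (2303658 - 2630236)*(√(1782 - 62) + 4248572) = -326578*(√1720 + 4248572) = -326578*(2*√430 + 4248572) = -326578*(4248572 + 2*√430) = -1387490146616 - 653156*√430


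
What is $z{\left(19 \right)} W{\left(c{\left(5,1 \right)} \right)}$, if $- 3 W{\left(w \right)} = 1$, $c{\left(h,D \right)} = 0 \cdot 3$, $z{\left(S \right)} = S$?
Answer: $- \frac{19}{3} \approx -6.3333$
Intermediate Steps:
$c{\left(h,D \right)} = 0$
$W{\left(w \right)} = - \frac{1}{3}$ ($W{\left(w \right)} = \left(- \frac{1}{3}\right) 1 = - \frac{1}{3}$)
$z{\left(19 \right)} W{\left(c{\left(5,1 \right)} \right)} = 19 \left(- \frac{1}{3}\right) = - \frac{19}{3}$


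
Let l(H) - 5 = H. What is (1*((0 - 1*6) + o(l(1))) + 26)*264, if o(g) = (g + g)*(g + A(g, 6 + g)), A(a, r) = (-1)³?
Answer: 21120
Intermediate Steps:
l(H) = 5 + H
A(a, r) = -1
o(g) = 2*g*(-1 + g) (o(g) = (g + g)*(g - 1) = (2*g)*(-1 + g) = 2*g*(-1 + g))
(1*((0 - 1*6) + o(l(1))) + 26)*264 = (1*((0 - 1*6) + 2*(5 + 1)*(-1 + (5 + 1))) + 26)*264 = (1*((0 - 6) + 2*6*(-1 + 6)) + 26)*264 = (1*(-6 + 2*6*5) + 26)*264 = (1*(-6 + 60) + 26)*264 = (1*54 + 26)*264 = (54 + 26)*264 = 80*264 = 21120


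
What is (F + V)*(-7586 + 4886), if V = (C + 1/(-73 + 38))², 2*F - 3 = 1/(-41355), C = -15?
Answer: -27643020432/45031 ≈ -6.1387e+5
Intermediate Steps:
F = 62032/41355 (F = 3/2 + (½)/(-41355) = 3/2 + (½)*(-1/41355) = 3/2 - 1/82710 = 62032/41355 ≈ 1.5000)
V = 276676/1225 (V = (-15 + 1/(-73 + 38))² = (-15 + 1/(-35))² = (-15 - 1/35)² = (-526/35)² = 276676/1225 ≈ 225.86)
(F + V)*(-7586 + 4886) = (62032/41355 + 276676/1225)*(-7586 + 4886) = (2303585036/10131975)*(-2700) = -27643020432/45031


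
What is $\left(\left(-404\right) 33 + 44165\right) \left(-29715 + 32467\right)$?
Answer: $84852416$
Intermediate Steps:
$\left(\left(-404\right) 33 + 44165\right) \left(-29715 + 32467\right) = \left(-13332 + 44165\right) 2752 = 30833 \cdot 2752 = 84852416$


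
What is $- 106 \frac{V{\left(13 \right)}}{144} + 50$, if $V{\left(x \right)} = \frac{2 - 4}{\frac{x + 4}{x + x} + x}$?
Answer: $\frac{320189}{6390} \approx 50.108$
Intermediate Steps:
$V{\left(x \right)} = - \frac{2}{x + \frac{4 + x}{2 x}}$ ($V{\left(x \right)} = - \frac{2}{\frac{4 + x}{2 x} + x} = - \frac{2}{x + \frac{4 + x}{2 x}}$)
$- 106 \frac{V{\left(13 \right)}}{144} + 50 = - 106 \frac{\left(-4\right) 13 \frac{1}{4 + 13 + 2 \cdot 13^{2}}}{144} + 50 = - 106 \left(-4\right) 13 \frac{1}{4 + 13 + 2 \cdot 169} \cdot \frac{1}{144} + 50 = - 106 \left(-4\right) 13 \frac{1}{4 + 13 + 338} \cdot \frac{1}{144} + 50 = - 106 \left(-4\right) 13 \cdot \frac{1}{355} \cdot \frac{1}{144} + 50 = - 106 \left(\left(- \frac{52}{355}\right) \frac{1}{144}\right) + 50 = \left(-106\right) \left(- \frac{13}{12780}\right) + 50 = \frac{689}{6390} + 50 = \frac{320189}{6390}$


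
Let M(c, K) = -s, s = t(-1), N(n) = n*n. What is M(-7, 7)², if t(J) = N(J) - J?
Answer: 4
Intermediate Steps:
N(n) = n²
t(J) = J² - J
s = 2 (s = -(-1 - 1) = -1*(-2) = 2)
M(c, K) = -2 (M(c, K) = -1*2 = -2)
M(-7, 7)² = (-2)² = 4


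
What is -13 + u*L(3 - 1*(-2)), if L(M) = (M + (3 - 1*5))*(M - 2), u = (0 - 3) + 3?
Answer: -13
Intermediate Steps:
u = 0 (u = -3 + 3 = 0)
L(M) = (-2 + M)² (L(M) = (M + (3 - 5))*(-2 + M) = (M - 2)*(-2 + M) = (-2 + M)*(-2 + M) = (-2 + M)²)
-13 + u*L(3 - 1*(-2)) = -13 + 0*(-2 + (3 - 1*(-2)))² = -13 + 0*(-2 + (3 + 2))² = -13 + 0*(-2 + 5)² = -13 + 0*3² = -13 + 0*9 = -13 + 0 = -13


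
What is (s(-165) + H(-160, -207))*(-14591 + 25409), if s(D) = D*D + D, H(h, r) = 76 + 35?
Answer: 293935878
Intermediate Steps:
H(h, r) = 111
s(D) = D + D**2 (s(D) = D**2 + D = D + D**2)
(s(-165) + H(-160, -207))*(-14591 + 25409) = (-165*(1 - 165) + 111)*(-14591 + 25409) = (-165*(-164) + 111)*10818 = (27060 + 111)*10818 = 27171*10818 = 293935878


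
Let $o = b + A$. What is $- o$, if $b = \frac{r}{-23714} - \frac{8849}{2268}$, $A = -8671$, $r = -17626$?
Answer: $\frac{233262657305}{26891676} \approx 8674.2$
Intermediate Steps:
$b = - \frac{84934709}{26891676}$ ($b = - \frac{17626}{-23714} - \frac{8849}{2268} = \left(-17626\right) \left(- \frac{1}{23714}\right) - \frac{8849}{2268} = \frac{8813}{11857} - \frac{8849}{2268} = - \frac{84934709}{26891676} \approx -3.1584$)
$o = - \frac{233262657305}{26891676}$ ($o = - \frac{84934709}{26891676} - 8671 = - \frac{233262657305}{26891676} \approx -8674.2$)
$- o = \left(-1\right) \left(- \frac{233262657305}{26891676}\right) = \frac{233262657305}{26891676}$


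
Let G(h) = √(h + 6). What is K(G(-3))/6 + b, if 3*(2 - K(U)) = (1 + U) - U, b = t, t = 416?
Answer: 7493/18 ≈ 416.28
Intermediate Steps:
G(h) = √(6 + h)
b = 416
K(U) = 5/3 (K(U) = 2 - ((1 + U) - U)/3 = 2 - ⅓*1 = 2 - ⅓ = 5/3)
K(G(-3))/6 + b = (5/3)/6 + 416 = (⅙)*(5/3) + 416 = 5/18 + 416 = 7493/18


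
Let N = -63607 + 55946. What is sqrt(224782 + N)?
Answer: sqrt(217121) ≈ 465.96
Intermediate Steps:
N = -7661
sqrt(224782 + N) = sqrt(224782 - 7661) = sqrt(217121)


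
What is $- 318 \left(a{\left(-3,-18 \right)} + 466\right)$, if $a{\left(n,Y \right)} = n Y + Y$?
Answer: $-159636$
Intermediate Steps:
$a{\left(n,Y \right)} = Y + Y n$ ($a{\left(n,Y \right)} = Y n + Y = Y + Y n$)
$- 318 \left(a{\left(-3,-18 \right)} + 466\right) = - 318 \left(- 18 \left(1 - 3\right) + 466\right) = - 318 \left(\left(-18\right) \left(-2\right) + 466\right) = - 318 \left(36 + 466\right) = \left(-318\right) 502 = -159636$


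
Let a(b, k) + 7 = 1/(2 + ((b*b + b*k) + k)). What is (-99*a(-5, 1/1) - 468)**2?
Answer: 25765776/529 ≈ 48707.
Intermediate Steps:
a(b, k) = -7 + 1/(2 + k + b**2 + b*k) (a(b, k) = -7 + 1/(2 + ((b*b + b*k) + k)) = -7 + 1/(2 + ((b**2 + b*k) + k)) = -7 + 1/(2 + (k + b**2 + b*k)) = -7 + 1/(2 + k + b**2 + b*k))
(-99*a(-5, 1/1) - 468)**2 = (-99*(-13 - 7/1 - 7*(-5)**2 - 7*(-5)/1)/(2 + 1/1 + (-5)**2 - 5/1) - 468)**2 = (-99*(-13 - 7*1 - 7*25 - 7*(-5)*1)/(2 + 1 + 25 - 5*1) - 468)**2 = (-99*(-13 - 7 - 175 + 35)/(2 + 1 + 25 - 5) - 468)**2 = (-99*(-160)/23 - 468)**2 = (-99*(-160/23) - 468)**2 = (15840/23 - 468)**2 = (5076/23)**2 = 25765776/529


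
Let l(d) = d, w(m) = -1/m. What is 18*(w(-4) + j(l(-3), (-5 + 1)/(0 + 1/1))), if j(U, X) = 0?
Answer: 9/2 ≈ 4.5000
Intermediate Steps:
18*(w(-4) + j(l(-3), (-5 + 1)/(0 + 1/1))) = 18*(-1/(-4) + 0) = 18*(-1*(-¼) + 0) = 18*(¼ + 0) = 18*(¼) = 9/2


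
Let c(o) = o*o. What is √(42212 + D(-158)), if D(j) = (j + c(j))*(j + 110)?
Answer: 2*I*√287119 ≈ 1071.7*I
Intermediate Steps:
c(o) = o²
D(j) = (110 + j)*(j + j²) (D(j) = (j + j²)*(j + 110) = (j + j²)*(110 + j) = (110 + j)*(j + j²))
√(42212 + D(-158)) = √(42212 - 158*(110 + (-158)² + 111*(-158))) = √(42212 - 158*(110 + 24964 - 17538)) = √(42212 - 158*7536) = √(42212 - 1190688) = √(-1148476) = 2*I*√287119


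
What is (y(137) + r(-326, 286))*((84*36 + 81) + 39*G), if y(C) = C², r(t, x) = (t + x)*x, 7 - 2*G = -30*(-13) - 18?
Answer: -58815225/2 ≈ -2.9408e+7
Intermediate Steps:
G = -365/2 (G = 7/2 - (-30*(-13) - 18)/2 = 7/2 - (390 - 18)/2 = 7/2 - ½*372 = 7/2 - 186 = -365/2 ≈ -182.50)
r(t, x) = x*(t + x)
(y(137) + r(-326, 286))*((84*36 + 81) + 39*G) = (137² + 286*(-326 + 286))*((84*36 + 81) + 39*(-365/2)) = (18769 + 286*(-40))*((3024 + 81) - 14235/2) = (18769 - 11440)*(3105 - 14235/2) = 7329*(-8025/2) = -58815225/2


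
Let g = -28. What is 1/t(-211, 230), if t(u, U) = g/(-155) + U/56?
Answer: 4340/18609 ≈ 0.23322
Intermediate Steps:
t(u, U) = 28/155 + U/56 (t(u, U) = -28/(-155) + U/56 = -28*(-1/155) + U*(1/56) = 28/155 + U/56)
1/t(-211, 230) = 1/(28/155 + (1/56)*230) = 1/(28/155 + 115/28) = 1/(18609/4340) = 4340/18609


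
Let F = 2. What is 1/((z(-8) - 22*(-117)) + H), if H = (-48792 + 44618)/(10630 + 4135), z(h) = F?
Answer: 14765/38030466 ≈ 0.00038824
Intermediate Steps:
z(h) = 2
H = -4174/14765 ≈ -0.28270
1/((z(-8) - 22*(-117)) + H) = 1/((2 - 22*(-117)) - 4174/14765) = 1/((2 + 2574) - 4174/14765) = 1/(2576 - 4174/14765) = 1/(38030466/14765) = 14765/38030466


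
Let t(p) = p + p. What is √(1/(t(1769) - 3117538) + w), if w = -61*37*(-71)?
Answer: √431642921669135/51900 ≈ 400.31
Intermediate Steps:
t(p) = 2*p
w = 160247 (w = -2257*(-71) = 160247)
√(1/(t(1769) - 3117538) + w) = √(1/(2*1769 - 3117538) + 160247) = √(1/(3538 - 3117538) + 160247) = √(1/(-3114000) + 160247) = √(-1/3114000 + 160247) = √(499009157999/3114000) = √431642921669135/51900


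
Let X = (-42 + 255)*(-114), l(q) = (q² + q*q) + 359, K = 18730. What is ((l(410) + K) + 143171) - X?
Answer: 522742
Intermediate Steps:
l(q) = 359 + 2*q² (l(q) = (q² + q²) + 359 = 2*q² + 359 = 359 + 2*q²)
X = -24282 (X = 213*(-114) = -24282)
((l(410) + K) + 143171) - X = (((359 + 2*410²) + 18730) + 143171) - 1*(-24282) = (((359 + 2*168100) + 18730) + 143171) + 24282 = (((359 + 336200) + 18730) + 143171) + 24282 = ((336559 + 18730) + 143171) + 24282 = (355289 + 143171) + 24282 = 498460 + 24282 = 522742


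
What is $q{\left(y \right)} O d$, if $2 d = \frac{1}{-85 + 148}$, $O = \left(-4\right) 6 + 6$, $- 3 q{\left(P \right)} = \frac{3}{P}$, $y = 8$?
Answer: $\frac{1}{56} \approx 0.017857$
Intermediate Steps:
$q{\left(P \right)} = - \frac{1}{P}$ ($q{\left(P \right)} = - \frac{3 \frac{1}{P}}{3} = - \frac{1}{P}$)
$O = -18$ ($O = -24 + 6 = -18$)
$d = \frac{1}{126}$ ($d = \frac{1}{2 \left(-85 + 148\right)} = \frac{1}{2 \cdot 63} = \frac{1}{2} \cdot \frac{1}{63} = \frac{1}{126} \approx 0.0079365$)
$q{\left(y \right)} O d = - \frac{1}{8} \left(-18\right) \frac{1}{126} = \left(-1\right) \frac{1}{8} \left(-18\right) \frac{1}{126} = \left(- \frac{1}{8}\right) \left(-18\right) \frac{1}{126} = \frac{9}{4} \cdot \frac{1}{126} = \frac{1}{56}$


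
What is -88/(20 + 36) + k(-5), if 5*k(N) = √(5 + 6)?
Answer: -11/7 + √11/5 ≈ -0.90810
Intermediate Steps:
k(N) = √11/5 (k(N) = √(5 + 6)/5 = √11/5)
-88/(20 + 36) + k(-5) = -88/(20 + 36) + √11/5 = -88/56 + √11/5 = (1/56)*(-88) + √11/5 = -11/7 + √11/5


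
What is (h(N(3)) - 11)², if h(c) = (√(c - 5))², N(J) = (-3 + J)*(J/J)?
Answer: 256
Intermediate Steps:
N(J) = -3 + J (N(J) = (-3 + J)*1 = -3 + J)
h(c) = -5 + c (h(c) = (√(-5 + c))² = -5 + c)
(h(N(3)) - 11)² = ((-5 + (-3 + 3)) - 11)² = ((-5 + 0) - 11)² = (-5 - 11)² = (-16)² = 256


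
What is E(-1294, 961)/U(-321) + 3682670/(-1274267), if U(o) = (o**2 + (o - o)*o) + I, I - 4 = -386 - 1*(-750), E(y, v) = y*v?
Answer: -1965415561608/131770676203 ≈ -14.915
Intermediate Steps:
E(y, v) = v*y
I = 368 (I = 4 + (-386 - 1*(-750)) = 4 + (-386 + 750) = 4 + 364 = 368)
U(o) = 368 + o**2 (U(o) = (o**2 + (o - o)*o) + 368 = (o**2 + 0*o) + 368 = (o**2 + 0) + 368 = o**2 + 368 = 368 + o**2)
E(-1294, 961)/U(-321) + 3682670/(-1274267) = (961*(-1294))/(368 + (-321)**2) + 3682670/(-1274267) = -1243534/(368 + 103041) + 3682670*(-1/1274267) = -1243534/103409 - 3682670/1274267 = -1965415561608/131770676203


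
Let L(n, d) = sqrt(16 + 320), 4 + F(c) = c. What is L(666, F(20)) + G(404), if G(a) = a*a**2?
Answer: 65939264 + 4*sqrt(21) ≈ 6.5939e+7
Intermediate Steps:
G(a) = a**3
F(c) = -4 + c
L(n, d) = 4*sqrt(21) (L(n, d) = sqrt(336) = 4*sqrt(21))
L(666, F(20)) + G(404) = 4*sqrt(21) + 404**3 = 4*sqrt(21) + 65939264 = 65939264 + 4*sqrt(21)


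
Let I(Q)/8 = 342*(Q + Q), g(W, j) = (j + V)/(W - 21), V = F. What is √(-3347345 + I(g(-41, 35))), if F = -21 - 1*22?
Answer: I*√3216120017/31 ≈ 1829.4*I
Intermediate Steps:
F = -43 (F = -21 - 22 = -43)
V = -43
g(W, j) = (-43 + j)/(-21 + W) (g(W, j) = (j - 43)/(W - 21) = (-43 + j)/(-21 + W))
I(Q) = 5472*Q (I(Q) = 8*(342*(Q + Q)) = 8*(342*(2*Q)) = 8*(684*Q) = 5472*Q)
√(-3347345 + I(g(-41, 35))) = √(-3347345 + 5472*((-43 + 35)/(-21 - 41))) = √(-3347345 + 5472*(-8/(-62))) = √(-3347345 + 5472*(-1/62*(-8))) = √(-3347345 + 5472*(4/31)) = √(-3347345 + 21888/31) = √(-103745807/31) = I*√3216120017/31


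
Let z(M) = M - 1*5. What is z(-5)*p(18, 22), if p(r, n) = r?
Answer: -180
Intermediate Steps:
z(M) = -5 + M (z(M) = M - 5 = -5 + M)
z(-5)*p(18, 22) = (-5 - 5)*18 = -10*18 = -180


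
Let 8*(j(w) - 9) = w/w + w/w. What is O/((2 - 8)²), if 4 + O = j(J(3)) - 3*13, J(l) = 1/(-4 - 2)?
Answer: -15/16 ≈ -0.93750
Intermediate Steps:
J(l) = -⅙ (J(l) = 1/(-6) = -⅙)
j(w) = 37/4 (j(w) = 9 + (w/w + w/w)/8 = 9 + (1 + 1)/8 = 9 + (⅛)*2 = 9 + ¼ = 37/4)
O = -135/4 (O = -4 + (37/4 - 3*13) = -4 + (37/4 - 39) = -4 - 119/4 = -135/4 ≈ -33.750)
O/((2 - 8)²) = -135/(4*(2 - 8)²) = -135/(4*((-6)²)) = -135/4/36 = -135/4*1/36 = -15/16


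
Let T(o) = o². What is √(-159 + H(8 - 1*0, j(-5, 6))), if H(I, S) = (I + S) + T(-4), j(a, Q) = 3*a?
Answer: 5*I*√6 ≈ 12.247*I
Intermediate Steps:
H(I, S) = 16 + I + S (H(I, S) = (I + S) + (-4)² = (I + S) + 16 = 16 + I + S)
√(-159 + H(8 - 1*0, j(-5, 6))) = √(-159 + (16 + (8 - 1*0) + 3*(-5))) = √(-159 + (16 + (8 + 0) - 15)) = √(-159 + (16 + 8 - 15)) = √(-159 + 9) = √(-150) = 5*I*√6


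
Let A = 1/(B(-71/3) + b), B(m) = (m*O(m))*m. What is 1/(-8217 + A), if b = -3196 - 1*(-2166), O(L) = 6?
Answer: -6992/57453261 ≈ -0.00012170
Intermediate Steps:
B(m) = 6*m² (B(m) = (m*6)*m = (6*m)*m = 6*m²)
b = -1030 (b = -3196 + 2166 = -1030)
A = 3/6992 (A = 1/(6*(-71/3)² - 1030) = 1/(6*(5041/9) - 1030) = 1/(10082/3 - 1030) = 1/(6992/3) = 3/6992 ≈ 0.00042906)
1/(-8217 + A) = 1/(-8217 + 3/6992) = 1/(-57453261/6992) = -6992/57453261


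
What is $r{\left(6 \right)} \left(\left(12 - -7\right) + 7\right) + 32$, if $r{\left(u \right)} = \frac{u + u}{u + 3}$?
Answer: $\frac{200}{3} \approx 66.667$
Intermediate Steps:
$r{\left(u \right)} = \frac{2 u}{3 + u}$
$r{\left(6 \right)} \left(\left(12 - -7\right) + 7\right) + 32 = 2 \cdot 6 \frac{1}{3 + 6} \left(\left(12 - -7\right) + 7\right) + 32 = 2 \cdot 6 \cdot \frac{1}{9} \left(\left(12 + 7\right) + 7\right) + 32 = 2 \cdot 6 \cdot \frac{1}{9} \left(19 + 7\right) + 32 = \frac{4}{3} \cdot 26 + 32 = \frac{104}{3} + 32 = \frac{200}{3}$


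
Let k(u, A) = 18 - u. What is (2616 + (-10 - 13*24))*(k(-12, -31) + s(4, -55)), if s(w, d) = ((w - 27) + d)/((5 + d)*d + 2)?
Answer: 47303427/688 ≈ 68755.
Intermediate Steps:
s(w, d) = (-27 + d + w)/(2 + d*(5 + d)) (s(w, d) = ((-27 + w) + d)/(d*(5 + d) + 2) = (-27 + d + w)/(2 + d*(5 + d)))
(2616 + (-10 - 13*24))*(k(-12, -31) + s(4, -55)) = (2616 + (-10 - 13*24))*((18 - 1*(-12)) + (-27 - 55 + 4)/(2 + (-55)² + 5*(-55))) = (2616 + (-10 - 312))*((18 + 12) - 78/(2 + 3025 - 275)) = (2616 - 322)*(30 - 78/2752) = 2294*(30 + (1/2752)*(-78)) = 2294*(30 - 39/1376) = 2294*(41241/1376) = 47303427/688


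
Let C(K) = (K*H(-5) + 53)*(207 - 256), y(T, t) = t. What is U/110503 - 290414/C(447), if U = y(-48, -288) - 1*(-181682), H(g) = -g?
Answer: 26214031185/6194356168 ≈ 4.2319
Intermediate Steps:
U = 181394 (U = -288 - 1*(-181682) = -288 + 181682 = 181394)
C(K) = -2597 - 245*K (C(K) = (K*(-1*(-5)) + 53)*(207 - 256) = (K*5 + 53)*(-49) = (5*K + 53)*(-49) = (53 + 5*K)*(-49) = -2597 - 245*K)
U/110503 - 290414/C(447) = 181394/110503 - 290414/(-2597 - 245*447) = 181394*(1/110503) - 290414/(-2597 - 109515) = 181394/110503 - 290414/(-112112) = 181394/110503 - 290414*(-1/112112) = 181394/110503 + 145207/56056 = 26214031185/6194356168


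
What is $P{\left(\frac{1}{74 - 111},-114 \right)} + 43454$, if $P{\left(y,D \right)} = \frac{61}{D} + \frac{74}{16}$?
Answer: $\frac{19816889}{456} \approx 43458.0$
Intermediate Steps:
$P{\left(y,D \right)} = \frac{37}{8} + \frac{61}{D}$ ($P{\left(y,D \right)} = \frac{61}{D} + 74 \cdot \frac{1}{16} = \frac{61}{D} + \frac{37}{8} = \frac{37}{8} + \frac{61}{D}$)
$P{\left(\frac{1}{74 - 111},-114 \right)} + 43454 = \left(\frac{37}{8} + \frac{61}{-114}\right) + 43454 = \left(\frac{37}{8} + 61 \left(- \frac{1}{114}\right)\right) + 43454 = \left(\frac{37}{8} - \frac{61}{114}\right) + 43454 = \frac{1865}{456} + 43454 = \frac{19816889}{456}$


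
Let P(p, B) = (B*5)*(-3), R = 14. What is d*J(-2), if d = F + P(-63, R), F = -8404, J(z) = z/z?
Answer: -8614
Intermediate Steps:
J(z) = 1
P(p, B) = -15*B (P(p, B) = (5*B)*(-3) = -15*B)
d = -8614 (d = -8404 - 15*14 = -8404 - 210 = -8614)
d*J(-2) = -8614*1 = -8614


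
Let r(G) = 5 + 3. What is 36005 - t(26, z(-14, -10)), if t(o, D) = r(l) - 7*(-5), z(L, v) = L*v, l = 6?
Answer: 35962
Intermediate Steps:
r(G) = 8
t(o, D) = 43 (t(o, D) = 8 - 7*(-5) = 8 + 35 = 43)
36005 - t(26, z(-14, -10)) = 36005 - 1*43 = 36005 - 43 = 35962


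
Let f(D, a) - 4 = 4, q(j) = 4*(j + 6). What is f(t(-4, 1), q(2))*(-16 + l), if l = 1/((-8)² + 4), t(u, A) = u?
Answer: -2174/17 ≈ -127.88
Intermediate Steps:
q(j) = 24 + 4*j (q(j) = 4*(6 + j) = 24 + 4*j)
f(D, a) = 8 (f(D, a) = 4 + 4 = 8)
l = 1/68 (l = 1/(64 + 4) = 1/68 ≈ 0.014706)
f(t(-4, 1), q(2))*(-16 + l) = 8*(-16 + 1/68) = 8*(-1087/68) = -2174/17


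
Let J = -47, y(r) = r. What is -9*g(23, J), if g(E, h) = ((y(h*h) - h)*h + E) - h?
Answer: 953658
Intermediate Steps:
g(E, h) = E - h + h*(h² - h) (g(E, h) = ((h*h - h)*h + E) - h = ((h² - h)*h + E) - h = (h*(h² - h) + E) - h = (E + h*(h² - h)) - h = E - h + h*(h² - h))
-9*g(23, J) = -9*(23 + (-47)³ - 1*(-47) - 1*(-47)²) = -9*(23 - 103823 + 47 - 1*2209) = -9*(23 - 103823 + 47 - 2209) = -9*(-105962) = 953658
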